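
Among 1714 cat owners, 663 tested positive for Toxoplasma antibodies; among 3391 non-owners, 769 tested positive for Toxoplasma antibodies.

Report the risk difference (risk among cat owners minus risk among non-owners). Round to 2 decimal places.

risk, cat owners = 663/1714 = 0.3868
risk, non-owners = 769/3391 = 0.2268
risk difference = 0.3868 − 0.2268 = 0.16

0.16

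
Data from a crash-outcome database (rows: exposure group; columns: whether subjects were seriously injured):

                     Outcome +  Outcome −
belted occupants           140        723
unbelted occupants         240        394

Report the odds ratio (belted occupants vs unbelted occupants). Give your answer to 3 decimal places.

OR = (140 × 394) / (723 × 240) = 55160/173520 ≈ 0.318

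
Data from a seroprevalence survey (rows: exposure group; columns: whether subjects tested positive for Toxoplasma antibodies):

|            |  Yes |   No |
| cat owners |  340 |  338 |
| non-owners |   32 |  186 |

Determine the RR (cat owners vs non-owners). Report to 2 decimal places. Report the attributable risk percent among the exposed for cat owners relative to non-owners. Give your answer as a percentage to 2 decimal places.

RR = 3.42; AR% = 70.73%

risk, cat owners = 340/678 = 0.5015
risk, non-owners = 32/218 = 0.1468
RR = 0.5015 / 0.1468 = 3.42
AR% = (0.5015 − 0.1468) / 0.5015 = 0.7073 → 70.73%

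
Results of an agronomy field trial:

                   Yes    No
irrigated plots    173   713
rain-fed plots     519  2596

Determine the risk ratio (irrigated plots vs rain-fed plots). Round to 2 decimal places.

1.17

risk, irrigated plots = 173/886 = 0.1953
risk, rain-fed plots = 519/3115 = 0.1666
RR = 0.1953 / 0.1666 = 1.17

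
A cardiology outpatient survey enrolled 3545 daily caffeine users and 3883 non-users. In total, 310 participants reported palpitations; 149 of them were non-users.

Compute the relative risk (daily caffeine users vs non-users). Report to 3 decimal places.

1.184

daily caffeine users with the outcome: 310 − 149 = 161
daily caffeine users without the outcome: 3545 − 161 = 3384
non-users without the outcome: 3883 − 149 = 3734
risk, daily caffeine users = 161/3545 = 0.04542
risk, non-users = 149/3883 = 0.03837
RR = 0.04542 / 0.03837 = 1.184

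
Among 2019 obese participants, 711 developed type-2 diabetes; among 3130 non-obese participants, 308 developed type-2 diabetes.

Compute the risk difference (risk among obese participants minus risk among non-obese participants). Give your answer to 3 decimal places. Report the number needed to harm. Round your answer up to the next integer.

risk, obese participants = 711/2019 = 0.3522
risk, non-obese participants = 308/3130 = 0.0984
risk difference = 0.3522 − 0.0984 = 0.254
absolute risk difference = 0.253752
1 / 0.253752 = 3.941 → round up → 4

RD = 0.254; NNH = 4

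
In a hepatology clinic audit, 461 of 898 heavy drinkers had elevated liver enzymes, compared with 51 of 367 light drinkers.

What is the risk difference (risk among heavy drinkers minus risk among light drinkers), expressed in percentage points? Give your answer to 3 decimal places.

risk, heavy drinkers = 461/898 = 0.5134
risk, light drinkers = 51/367 = 0.1390
risk difference = 0.5134 − 0.1390 = 0.3744 → 37.440 percentage points

RD = 37.440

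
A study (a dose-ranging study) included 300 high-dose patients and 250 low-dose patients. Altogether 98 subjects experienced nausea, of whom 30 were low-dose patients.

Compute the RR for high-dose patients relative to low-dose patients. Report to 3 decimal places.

RR ≈ 1.889

high-dose patients with the outcome: 98 − 30 = 68
high-dose patients without the outcome: 300 − 68 = 232
low-dose patients without the outcome: 250 − 30 = 220
risk, high-dose patients = 68/300 = 0.2267
risk, low-dose patients = 30/250 = 0.1200
RR = 0.2267 / 0.1200 = 1.889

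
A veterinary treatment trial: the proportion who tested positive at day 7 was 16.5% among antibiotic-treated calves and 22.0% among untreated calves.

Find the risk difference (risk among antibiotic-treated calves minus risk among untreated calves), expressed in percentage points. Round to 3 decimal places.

RD: -5.500

risk difference = 0.1650 − 0.2200 = -0.0550 → -5.500 percentage points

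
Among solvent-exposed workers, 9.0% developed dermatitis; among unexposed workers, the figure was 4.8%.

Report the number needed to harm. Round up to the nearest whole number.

NNH: 24

absolute risk difference = 0.042000
1 / 0.042000 = 23.810 → round up → 24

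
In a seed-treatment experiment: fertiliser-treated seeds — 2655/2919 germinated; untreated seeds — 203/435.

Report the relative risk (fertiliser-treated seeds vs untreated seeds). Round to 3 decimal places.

risk, fertiliser-treated seeds = 2655/2919 = 0.9096
risk, untreated seeds = 203/435 = 0.4667
RR = 0.9096 / 0.4667 = 1.949

RR = 1.949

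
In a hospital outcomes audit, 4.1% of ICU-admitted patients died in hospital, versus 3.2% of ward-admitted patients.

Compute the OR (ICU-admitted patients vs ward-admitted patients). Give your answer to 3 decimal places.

odds, ICU-admitted patients = 0.04100/0.95900 = 0.04275
odds, ward-admitted patients = 0.03200/0.96800 = 0.03306
OR = 0.04275 / 0.03306 = 1.293

OR = 1.293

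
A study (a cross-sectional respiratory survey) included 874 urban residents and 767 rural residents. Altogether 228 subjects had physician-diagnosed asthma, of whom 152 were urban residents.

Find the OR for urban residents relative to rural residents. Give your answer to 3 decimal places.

urban residents without the outcome: 874 − 152 = 722
rural residents with the outcome: 228 − 152 = 76
rural residents without the outcome: 767 − 76 = 691
OR = (152 × 691) / (722 × 76) = 105032/54872 ≈ 1.914

1.914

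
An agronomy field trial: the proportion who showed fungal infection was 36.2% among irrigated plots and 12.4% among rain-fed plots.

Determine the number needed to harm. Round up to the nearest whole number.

NNH: 5

absolute risk difference = 0.238000
1 / 0.238000 = 4.202 → round up → 5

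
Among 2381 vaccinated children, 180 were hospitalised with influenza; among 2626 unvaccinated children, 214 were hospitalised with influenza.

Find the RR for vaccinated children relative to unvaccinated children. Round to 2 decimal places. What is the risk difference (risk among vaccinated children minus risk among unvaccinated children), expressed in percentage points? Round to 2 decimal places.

risk, vaccinated children = 180/2381 = 0.0756
risk, unvaccinated children = 214/2626 = 0.0815
RR = 0.0756 / 0.0815 = 0.93
risk difference = 0.0756 − 0.0815 = -0.0059 → -0.59 percentage points

RR = 0.93; RD = -0.59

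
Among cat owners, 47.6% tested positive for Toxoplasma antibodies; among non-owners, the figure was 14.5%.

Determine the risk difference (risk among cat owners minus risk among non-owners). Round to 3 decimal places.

risk difference = 0.4760 − 0.1450 = 0.331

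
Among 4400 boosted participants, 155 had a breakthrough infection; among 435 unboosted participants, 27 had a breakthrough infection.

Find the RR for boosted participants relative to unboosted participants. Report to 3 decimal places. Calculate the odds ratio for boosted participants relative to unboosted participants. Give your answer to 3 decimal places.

RR = 0.568; OR = 0.552

risk, boosted participants = 155/4400 = 0.03523
risk, unboosted participants = 27/435 = 0.06207
RR = 0.03523 / 0.06207 = 0.568
OR = (155 × 408) / (4245 × 27) = 63240/114615 ≈ 0.552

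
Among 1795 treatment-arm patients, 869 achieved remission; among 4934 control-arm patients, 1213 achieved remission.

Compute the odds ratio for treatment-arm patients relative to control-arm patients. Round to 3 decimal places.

odds, treatment-arm patients = 869/926 = 0.9384
odds, control-arm patients = 1213/3721 = 0.3260
OR = 0.9384 / 0.3260 = 2.879

2.879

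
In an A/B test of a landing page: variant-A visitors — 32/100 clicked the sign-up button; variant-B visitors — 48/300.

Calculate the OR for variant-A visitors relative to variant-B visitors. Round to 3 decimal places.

OR = (32 × 252) / (68 × 48) = 8064/3264 ≈ 2.471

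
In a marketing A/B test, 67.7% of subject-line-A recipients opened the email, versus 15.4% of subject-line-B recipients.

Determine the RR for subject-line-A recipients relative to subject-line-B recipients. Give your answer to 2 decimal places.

RR = 0.6770 / 0.1540 = 4.40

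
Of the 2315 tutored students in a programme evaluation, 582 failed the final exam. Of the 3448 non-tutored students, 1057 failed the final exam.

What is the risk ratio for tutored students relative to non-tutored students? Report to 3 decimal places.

RR ≈ 0.820

risk, tutored students = 582/2315 = 0.2514
risk, non-tutored students = 1057/3448 = 0.3066
RR = 0.2514 / 0.3066 = 0.820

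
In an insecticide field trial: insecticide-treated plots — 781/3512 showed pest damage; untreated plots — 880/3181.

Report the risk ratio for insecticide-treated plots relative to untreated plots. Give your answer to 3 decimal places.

risk, insecticide-treated plots = 781/3512 = 0.2224
risk, untreated plots = 880/3181 = 0.2766
RR = 0.2224 / 0.2766 = 0.804

0.804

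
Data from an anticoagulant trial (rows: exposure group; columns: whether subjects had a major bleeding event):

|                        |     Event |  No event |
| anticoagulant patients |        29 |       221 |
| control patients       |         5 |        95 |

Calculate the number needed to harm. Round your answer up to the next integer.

NNH: 16

risk, anticoagulant patients = 29/250 = 0.116000
risk, control patients = 5/100 = 0.050000
absolute risk difference = 0.066000
1 / 0.066000 = 15.152 → round up → 16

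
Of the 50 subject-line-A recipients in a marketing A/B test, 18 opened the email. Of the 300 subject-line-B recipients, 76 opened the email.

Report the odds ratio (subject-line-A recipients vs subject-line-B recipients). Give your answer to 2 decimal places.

1.66

odds, subject-line-A recipients = 18/32 = 0.5625
odds, subject-line-B recipients = 76/224 = 0.3393
OR = 0.5625 / 0.3393 = 1.66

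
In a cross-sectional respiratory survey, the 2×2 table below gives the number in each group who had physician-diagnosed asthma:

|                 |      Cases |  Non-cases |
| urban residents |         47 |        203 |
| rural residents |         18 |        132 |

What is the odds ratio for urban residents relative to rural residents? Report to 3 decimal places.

OR = (47 × 132) / (203 × 18) = 6204/3654 ≈ 1.698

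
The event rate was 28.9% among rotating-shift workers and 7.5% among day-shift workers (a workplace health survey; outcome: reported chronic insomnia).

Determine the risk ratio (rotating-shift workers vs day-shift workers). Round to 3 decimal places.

RR = 0.2890 / 0.0750 = 3.853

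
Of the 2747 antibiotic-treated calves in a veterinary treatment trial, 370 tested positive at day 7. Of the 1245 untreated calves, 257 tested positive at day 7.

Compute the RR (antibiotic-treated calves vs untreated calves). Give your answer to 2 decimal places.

0.65

risk, antibiotic-treated calves = 370/2747 = 0.1347
risk, untreated calves = 257/1245 = 0.2064
RR = 0.1347 / 0.2064 = 0.65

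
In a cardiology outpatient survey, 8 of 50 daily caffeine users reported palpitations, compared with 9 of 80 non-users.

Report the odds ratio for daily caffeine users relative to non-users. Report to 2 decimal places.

OR = (8 × 71) / (42 × 9) = 568/378 ≈ 1.50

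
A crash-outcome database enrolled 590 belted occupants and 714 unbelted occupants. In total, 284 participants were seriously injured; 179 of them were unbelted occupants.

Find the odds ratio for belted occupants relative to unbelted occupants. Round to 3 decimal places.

OR = 0.647

belted occupants with the outcome: 284 − 179 = 105
belted occupants without the outcome: 590 − 105 = 485
unbelted occupants without the outcome: 714 − 179 = 535
OR = (105 × 535) / (485 × 179) = 56175/86815 ≈ 0.647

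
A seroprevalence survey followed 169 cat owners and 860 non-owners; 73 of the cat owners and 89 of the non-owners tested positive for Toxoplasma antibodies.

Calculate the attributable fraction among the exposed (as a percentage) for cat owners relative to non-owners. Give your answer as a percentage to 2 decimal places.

AR% ≈ 76.04%

risk, cat owners = 73/169 = 0.4320
risk, non-owners = 89/860 = 0.1035
AR% = (0.4320 − 0.1035) / 0.4320 = 0.7604 → 76.04%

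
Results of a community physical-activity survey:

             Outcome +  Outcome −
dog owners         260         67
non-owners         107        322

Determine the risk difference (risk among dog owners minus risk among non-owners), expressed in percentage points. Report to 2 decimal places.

RD: 54.57

risk, dog owners = 260/327 = 0.7951
risk, non-owners = 107/429 = 0.2494
risk difference = 0.7951 − 0.2494 = 0.5457 → 54.57 percentage points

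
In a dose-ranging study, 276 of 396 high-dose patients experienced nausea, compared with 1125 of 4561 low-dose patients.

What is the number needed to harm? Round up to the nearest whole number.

risk, high-dose patients = 276/396 = 0.696970
risk, low-dose patients = 1125/4561 = 0.246656
absolute risk difference = 0.450313
1 / 0.450313 = 2.221 → round up → 3

NNH ≈ 3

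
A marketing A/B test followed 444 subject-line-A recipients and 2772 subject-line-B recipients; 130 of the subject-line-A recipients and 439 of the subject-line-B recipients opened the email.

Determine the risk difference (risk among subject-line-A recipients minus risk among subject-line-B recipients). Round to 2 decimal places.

RD ≈ 0.13

risk, subject-line-A recipients = 130/444 = 0.2928
risk, subject-line-B recipients = 439/2772 = 0.1584
risk difference = 0.2928 − 0.1584 = 0.13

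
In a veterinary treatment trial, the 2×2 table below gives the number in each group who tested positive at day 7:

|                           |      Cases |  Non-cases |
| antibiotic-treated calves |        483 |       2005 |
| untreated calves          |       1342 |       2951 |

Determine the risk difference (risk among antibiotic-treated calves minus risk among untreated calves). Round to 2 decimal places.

risk, antibiotic-treated calves = 483/2488 = 0.1941
risk, untreated calves = 1342/4293 = 0.3126
risk difference = 0.1941 − 0.3126 = -0.12

-0.12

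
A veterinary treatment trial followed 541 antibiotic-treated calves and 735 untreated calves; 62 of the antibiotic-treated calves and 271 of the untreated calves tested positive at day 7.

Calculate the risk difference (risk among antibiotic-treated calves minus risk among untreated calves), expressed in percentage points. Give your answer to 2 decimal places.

risk, antibiotic-treated calves = 62/541 = 0.1146
risk, untreated calves = 271/735 = 0.3687
risk difference = 0.1146 − 0.3687 = -0.2541 → -25.41 percentage points

RD: -25.41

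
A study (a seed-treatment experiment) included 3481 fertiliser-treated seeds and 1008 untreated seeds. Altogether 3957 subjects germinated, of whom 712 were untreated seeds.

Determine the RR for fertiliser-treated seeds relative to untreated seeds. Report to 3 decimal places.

1.320

fertiliser-treated seeds with the outcome: 3957 − 712 = 3245
fertiliser-treated seeds without the outcome: 3481 − 3245 = 236
untreated seeds without the outcome: 1008 − 712 = 296
risk, fertiliser-treated seeds = 3245/3481 = 0.9322
risk, untreated seeds = 712/1008 = 0.7063
RR = 0.9322 / 0.7063 = 1.320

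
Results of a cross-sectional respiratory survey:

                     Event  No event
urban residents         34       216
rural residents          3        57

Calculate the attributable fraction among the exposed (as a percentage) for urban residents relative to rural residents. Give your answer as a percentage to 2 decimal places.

63.24%

risk, urban residents = 34/250 = 0.1360
risk, rural residents = 3/60 = 0.0500
AR% = (0.1360 − 0.0500) / 0.1360 = 0.6324 → 63.24%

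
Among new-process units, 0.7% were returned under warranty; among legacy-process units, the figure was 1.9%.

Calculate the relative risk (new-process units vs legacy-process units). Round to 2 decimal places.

RR = 0.00700 / 0.01900 = 0.37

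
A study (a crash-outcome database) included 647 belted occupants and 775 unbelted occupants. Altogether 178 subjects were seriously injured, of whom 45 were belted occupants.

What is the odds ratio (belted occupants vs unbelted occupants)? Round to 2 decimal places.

0.36

belted occupants without the outcome: 647 − 45 = 602
unbelted occupants with the outcome: 178 − 45 = 133
unbelted occupants without the outcome: 775 − 133 = 642
OR = (45 × 642) / (602 × 133) = 28890/80066 ≈ 0.36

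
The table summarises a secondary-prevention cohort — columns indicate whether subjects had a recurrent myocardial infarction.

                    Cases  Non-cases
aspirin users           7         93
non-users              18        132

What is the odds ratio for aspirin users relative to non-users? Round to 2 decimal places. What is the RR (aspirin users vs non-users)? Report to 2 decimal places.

odds, aspirin users = 7/93 = 0.0753
odds, non-users = 18/132 = 0.1364
OR = 0.0753 / 0.1364 = 0.55
risk, aspirin users = 7/100 = 0.0700
risk, non-users = 18/150 = 0.1200
RR = 0.0700 / 0.1200 = 0.58

OR = 0.55; RR = 0.58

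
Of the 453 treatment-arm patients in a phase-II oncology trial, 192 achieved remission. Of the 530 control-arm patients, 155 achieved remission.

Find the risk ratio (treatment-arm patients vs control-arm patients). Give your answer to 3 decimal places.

1.449

risk, treatment-arm patients = 192/453 = 0.4238
risk, control-arm patients = 155/530 = 0.2925
RR = 0.4238 / 0.2925 = 1.449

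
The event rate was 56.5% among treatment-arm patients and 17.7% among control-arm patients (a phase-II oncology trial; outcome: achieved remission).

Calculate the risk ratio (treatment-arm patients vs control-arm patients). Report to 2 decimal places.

RR = 0.5650 / 0.1770 = 3.19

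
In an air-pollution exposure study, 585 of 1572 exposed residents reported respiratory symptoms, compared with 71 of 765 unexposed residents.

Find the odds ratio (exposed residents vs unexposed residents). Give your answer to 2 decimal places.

OR = (585 × 694) / (987 × 71) = 405990/70077 ≈ 5.79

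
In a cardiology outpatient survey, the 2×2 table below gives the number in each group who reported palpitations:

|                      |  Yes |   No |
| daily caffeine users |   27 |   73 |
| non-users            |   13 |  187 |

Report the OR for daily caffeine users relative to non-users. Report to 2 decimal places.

OR = (27 × 187) / (73 × 13) = 5049/949 ≈ 5.32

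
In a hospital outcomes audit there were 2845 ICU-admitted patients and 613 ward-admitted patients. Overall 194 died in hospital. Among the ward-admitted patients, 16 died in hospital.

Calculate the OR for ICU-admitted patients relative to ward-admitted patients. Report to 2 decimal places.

2.49

ICU-admitted patients with the outcome: 194 − 16 = 178
ICU-admitted patients without the outcome: 2845 − 178 = 2667
ward-admitted patients without the outcome: 613 − 16 = 597
OR = (178 × 597) / (2667 × 16) = 106266/42672 ≈ 2.49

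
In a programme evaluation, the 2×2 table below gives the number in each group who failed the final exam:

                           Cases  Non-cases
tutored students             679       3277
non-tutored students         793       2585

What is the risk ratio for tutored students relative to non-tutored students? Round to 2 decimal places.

RR = 0.73

risk, tutored students = 679/3956 = 0.1716
risk, non-tutored students = 793/3378 = 0.2348
RR = 0.1716 / 0.2348 = 0.73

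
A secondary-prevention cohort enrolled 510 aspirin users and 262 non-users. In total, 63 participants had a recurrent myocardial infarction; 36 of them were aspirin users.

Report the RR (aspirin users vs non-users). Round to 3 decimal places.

aspirin users without the outcome: 510 − 36 = 474
non-users with the outcome: 63 − 36 = 27
non-users without the outcome: 262 − 27 = 235
risk, aspirin users = 36/510 = 0.0706
risk, non-users = 27/262 = 0.1031
RR = 0.0706 / 0.1031 = 0.685

RR = 0.685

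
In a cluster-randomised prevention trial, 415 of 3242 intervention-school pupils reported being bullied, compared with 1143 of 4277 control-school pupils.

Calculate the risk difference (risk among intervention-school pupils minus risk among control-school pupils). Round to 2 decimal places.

RD = -0.14

risk, intervention-school pupils = 415/3242 = 0.1280
risk, control-school pupils = 1143/4277 = 0.2672
risk difference = 0.1280 − 0.2672 = -0.14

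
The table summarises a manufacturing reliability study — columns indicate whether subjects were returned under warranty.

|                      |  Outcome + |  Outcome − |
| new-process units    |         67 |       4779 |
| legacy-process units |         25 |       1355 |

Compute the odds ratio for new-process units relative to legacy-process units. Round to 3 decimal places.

odds, new-process units = 67/4779 = 0.01402
odds, legacy-process units = 25/1355 = 0.01845
OR = 0.01402 / 0.01845 = 0.760

0.760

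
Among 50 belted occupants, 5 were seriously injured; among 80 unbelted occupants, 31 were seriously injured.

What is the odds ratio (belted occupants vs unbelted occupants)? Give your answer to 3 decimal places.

OR = (5 × 49) / (45 × 31) = 245/1395 ≈ 0.176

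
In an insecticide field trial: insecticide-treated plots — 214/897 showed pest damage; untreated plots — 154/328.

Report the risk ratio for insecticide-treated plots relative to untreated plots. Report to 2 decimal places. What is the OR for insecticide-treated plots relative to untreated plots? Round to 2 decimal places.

risk, insecticide-treated plots = 214/897 = 0.2386
risk, untreated plots = 154/328 = 0.4695
RR = 0.2386 / 0.4695 = 0.51
OR = (214 × 174) / (683 × 154) = 37236/105182 ≈ 0.35

RR = 0.51; OR = 0.35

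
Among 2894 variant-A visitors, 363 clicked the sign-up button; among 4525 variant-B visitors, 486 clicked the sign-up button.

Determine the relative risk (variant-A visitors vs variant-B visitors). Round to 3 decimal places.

risk, variant-A visitors = 363/2894 = 0.1254
risk, variant-B visitors = 486/4525 = 0.1074
RR = 0.1254 / 0.1074 = 1.168

RR: 1.168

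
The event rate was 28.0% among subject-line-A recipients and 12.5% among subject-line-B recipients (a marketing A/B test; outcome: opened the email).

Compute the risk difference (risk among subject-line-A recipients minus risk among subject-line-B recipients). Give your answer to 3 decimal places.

risk difference = 0.2800 − 0.1250 = 0.155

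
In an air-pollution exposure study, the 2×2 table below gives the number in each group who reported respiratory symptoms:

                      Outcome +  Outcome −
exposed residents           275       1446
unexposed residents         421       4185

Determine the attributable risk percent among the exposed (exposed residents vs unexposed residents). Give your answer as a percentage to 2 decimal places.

risk, exposed residents = 275/1721 = 0.1598
risk, unexposed residents = 421/4606 = 0.0914
AR% = (0.1598 − 0.0914) / 0.1598 = 0.4280 → 42.80%

42.80%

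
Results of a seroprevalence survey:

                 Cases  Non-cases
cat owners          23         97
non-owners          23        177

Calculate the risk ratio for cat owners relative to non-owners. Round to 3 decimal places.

RR ≈ 1.667

risk, cat owners = 23/120 = 0.1917
risk, non-owners = 23/200 = 0.1150
RR = 0.1917 / 0.1150 = 1.667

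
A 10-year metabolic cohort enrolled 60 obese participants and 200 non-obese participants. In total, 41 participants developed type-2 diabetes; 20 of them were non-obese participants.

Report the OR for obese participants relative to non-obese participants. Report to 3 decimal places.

obese participants with the outcome: 41 − 20 = 21
obese participants without the outcome: 60 − 21 = 39
non-obese participants without the outcome: 200 − 20 = 180
OR = (21 × 180) / (39 × 20) = 3780/780 ≈ 4.846

4.846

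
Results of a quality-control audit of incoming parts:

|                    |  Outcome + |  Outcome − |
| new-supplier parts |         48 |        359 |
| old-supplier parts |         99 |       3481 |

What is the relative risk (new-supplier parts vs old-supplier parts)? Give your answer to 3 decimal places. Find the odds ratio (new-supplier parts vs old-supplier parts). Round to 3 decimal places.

RR = 4.265; OR = 4.701

risk, new-supplier parts = 48/407 = 0.11794
risk, old-supplier parts = 99/3580 = 0.02765
RR = 0.11794 / 0.02765 = 4.265
OR = (48 × 3481) / (359 × 99) = 167088/35541 ≈ 4.701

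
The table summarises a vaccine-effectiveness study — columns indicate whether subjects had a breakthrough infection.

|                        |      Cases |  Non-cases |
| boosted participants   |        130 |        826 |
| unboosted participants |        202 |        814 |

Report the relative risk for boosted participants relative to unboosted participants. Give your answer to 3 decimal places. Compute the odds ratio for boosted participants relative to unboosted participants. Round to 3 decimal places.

risk, boosted participants = 130/956 = 0.1360
risk, unboosted participants = 202/1016 = 0.1988
RR = 0.1360 / 0.1988 = 0.684
odds, boosted participants = 130/826 = 0.1574
odds, unboosted participants = 202/814 = 0.2482
OR = 0.1574 / 0.2482 = 0.634

RR = 0.684; OR = 0.634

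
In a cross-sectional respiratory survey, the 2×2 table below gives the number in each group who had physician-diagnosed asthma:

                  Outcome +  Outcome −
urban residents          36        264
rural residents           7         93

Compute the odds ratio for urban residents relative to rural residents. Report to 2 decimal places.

OR = 1.81

odds, urban residents = 36/264 = 0.1364
odds, rural residents = 7/93 = 0.0753
OR = 0.1364 / 0.0753 = 1.81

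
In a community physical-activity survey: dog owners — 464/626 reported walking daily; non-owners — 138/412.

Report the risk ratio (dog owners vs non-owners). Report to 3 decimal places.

2.213

risk, dog owners = 464/626 = 0.7412
risk, non-owners = 138/412 = 0.3350
RR = 0.7412 / 0.3350 = 2.213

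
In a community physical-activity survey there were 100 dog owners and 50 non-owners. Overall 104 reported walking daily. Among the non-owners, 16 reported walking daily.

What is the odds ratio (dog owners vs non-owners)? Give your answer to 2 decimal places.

dog owners with the outcome: 104 − 16 = 88
dog owners without the outcome: 100 − 88 = 12
non-owners without the outcome: 50 − 16 = 34
odds, dog owners = 88/12 = 7.3333
odds, non-owners = 16/34 = 0.4706
OR = 7.3333 / 0.4706 = 15.58

15.58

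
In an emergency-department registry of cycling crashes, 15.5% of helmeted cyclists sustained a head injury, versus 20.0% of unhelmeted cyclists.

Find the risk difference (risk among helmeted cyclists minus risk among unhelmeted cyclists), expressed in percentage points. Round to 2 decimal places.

RD ≈ -4.50

risk difference = 0.1550 − 0.2000 = -0.0450 → -4.50 percentage points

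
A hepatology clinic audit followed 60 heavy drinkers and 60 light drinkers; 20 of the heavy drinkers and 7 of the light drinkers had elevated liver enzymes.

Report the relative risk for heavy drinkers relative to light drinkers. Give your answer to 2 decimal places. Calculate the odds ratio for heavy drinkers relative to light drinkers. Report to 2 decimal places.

risk, heavy drinkers = 20/60 = 0.3333
risk, light drinkers = 7/60 = 0.1167
RR = 0.3333 / 0.1167 = 2.86
odds, heavy drinkers = 20/40 = 0.5000
odds, light drinkers = 7/53 = 0.1321
OR = 0.5000 / 0.1321 = 3.79

RR = 2.86; OR = 3.79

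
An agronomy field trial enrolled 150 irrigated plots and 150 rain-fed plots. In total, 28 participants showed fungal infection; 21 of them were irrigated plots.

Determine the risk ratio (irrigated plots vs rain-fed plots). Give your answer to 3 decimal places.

3.000

irrigated plots without the outcome: 150 − 21 = 129
rain-fed plots with the outcome: 28 − 21 = 7
rain-fed plots without the outcome: 150 − 7 = 143
risk, irrigated plots = 21/150 = 0.14000
risk, rain-fed plots = 7/150 = 0.04667
RR = 0.14000 / 0.04667 = 3.000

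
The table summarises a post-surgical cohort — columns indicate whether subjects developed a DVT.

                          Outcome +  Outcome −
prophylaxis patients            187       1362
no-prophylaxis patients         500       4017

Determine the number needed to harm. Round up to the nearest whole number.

risk, prophylaxis patients = 187/1549 = 0.120723
risk, no-prophylaxis patients = 500/4517 = 0.110693
absolute risk difference = 0.010030
1 / 0.010030 = 99.701 → round up → 100

100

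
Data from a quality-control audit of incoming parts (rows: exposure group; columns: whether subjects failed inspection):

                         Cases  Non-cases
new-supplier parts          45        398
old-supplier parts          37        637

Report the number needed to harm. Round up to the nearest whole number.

risk, new-supplier parts = 45/443 = 0.101580
risk, old-supplier parts = 37/674 = 0.054896
absolute risk difference = 0.046684
1 / 0.046684 = 21.421 → round up → 22

22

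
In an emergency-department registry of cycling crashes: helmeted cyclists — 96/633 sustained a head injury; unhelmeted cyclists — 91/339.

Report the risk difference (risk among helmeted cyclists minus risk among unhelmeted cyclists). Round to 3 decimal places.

risk, helmeted cyclists = 96/633 = 0.1517
risk, unhelmeted cyclists = 91/339 = 0.2684
risk difference = 0.1517 − 0.2684 = -0.117

-0.117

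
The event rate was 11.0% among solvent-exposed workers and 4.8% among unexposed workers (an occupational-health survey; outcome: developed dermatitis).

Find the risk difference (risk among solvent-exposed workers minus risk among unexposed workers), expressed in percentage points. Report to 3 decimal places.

risk difference = 0.11000 − 0.04800 = 0.06200 → 6.200 percentage points

RD = 6.200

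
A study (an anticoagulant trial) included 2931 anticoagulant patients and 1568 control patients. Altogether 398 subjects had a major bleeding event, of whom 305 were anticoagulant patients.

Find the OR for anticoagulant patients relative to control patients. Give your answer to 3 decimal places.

anticoagulant patients without the outcome: 2931 − 305 = 2626
control patients with the outcome: 398 − 305 = 93
control patients without the outcome: 1568 − 93 = 1475
OR = (305 × 1475) / (2626 × 93) = 449875/244218 ≈ 1.842

1.842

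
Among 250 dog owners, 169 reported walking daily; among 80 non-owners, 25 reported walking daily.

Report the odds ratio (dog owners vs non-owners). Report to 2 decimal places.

4.59

odds, dog owners = 169/81 = 2.0864
odds, non-owners = 25/55 = 0.4545
OR = 2.0864 / 0.4545 = 4.59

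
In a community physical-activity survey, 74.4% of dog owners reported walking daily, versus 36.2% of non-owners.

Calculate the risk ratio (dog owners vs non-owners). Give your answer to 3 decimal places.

RR = 0.7440 / 0.3620 = 2.055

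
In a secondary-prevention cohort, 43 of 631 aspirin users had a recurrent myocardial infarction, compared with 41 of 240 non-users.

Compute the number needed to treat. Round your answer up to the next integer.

risk, aspirin users = 43/631 = 0.068146
risk, non-users = 41/240 = 0.170833
absolute risk difference = 0.102688
1 / 0.102688 = 9.738 → round up → 10

10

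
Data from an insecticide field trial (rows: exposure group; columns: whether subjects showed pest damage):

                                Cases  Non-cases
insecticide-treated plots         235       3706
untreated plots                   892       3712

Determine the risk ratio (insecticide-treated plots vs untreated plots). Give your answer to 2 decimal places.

risk, insecticide-treated plots = 235/3941 = 0.0596
risk, untreated plots = 892/4604 = 0.1937
RR = 0.0596 / 0.1937 = 0.31

RR ≈ 0.31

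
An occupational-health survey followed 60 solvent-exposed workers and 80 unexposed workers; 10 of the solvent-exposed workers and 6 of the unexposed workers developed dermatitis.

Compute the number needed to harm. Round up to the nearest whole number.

11

risk, solvent-exposed workers = 10/60 = 0.166667
risk, unexposed workers = 6/80 = 0.075000
absolute risk difference = 0.091667
1 / 0.091667 = 10.909 → round up → 11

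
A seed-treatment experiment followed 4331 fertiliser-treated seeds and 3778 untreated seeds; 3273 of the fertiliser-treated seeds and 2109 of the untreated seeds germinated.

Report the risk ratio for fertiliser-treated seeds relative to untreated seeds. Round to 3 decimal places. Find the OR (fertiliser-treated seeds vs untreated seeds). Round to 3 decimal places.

risk, fertiliser-treated seeds = 3273/4331 = 0.7557
risk, untreated seeds = 2109/3778 = 0.5582
RR = 0.7557 / 0.5582 = 1.354
odds, fertiliser-treated seeds = 3273/1058 = 3.0936
odds, untreated seeds = 2109/1669 = 1.2636
OR = 3.0936 / 1.2636 = 2.448

RR = 1.354; OR = 2.448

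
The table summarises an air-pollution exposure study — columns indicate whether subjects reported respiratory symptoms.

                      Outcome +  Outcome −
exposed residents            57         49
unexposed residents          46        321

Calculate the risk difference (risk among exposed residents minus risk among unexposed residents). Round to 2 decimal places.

risk, exposed residents = 57/106 = 0.5377
risk, unexposed residents = 46/367 = 0.1253
risk difference = 0.5377 − 0.1253 = 0.41

0.41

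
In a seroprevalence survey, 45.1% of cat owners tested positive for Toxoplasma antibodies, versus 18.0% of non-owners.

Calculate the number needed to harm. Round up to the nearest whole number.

NNH ≈ 4

absolute risk difference = 0.271000
1 / 0.271000 = 3.690 → round up → 4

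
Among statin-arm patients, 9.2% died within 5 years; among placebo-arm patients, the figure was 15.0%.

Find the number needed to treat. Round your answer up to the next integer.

absolute risk difference = 0.058000
1 / 0.058000 = 17.241 → round up → 18

18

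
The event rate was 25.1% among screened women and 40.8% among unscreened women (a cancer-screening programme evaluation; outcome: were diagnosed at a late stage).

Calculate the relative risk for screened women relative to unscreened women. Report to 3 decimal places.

RR = 0.2510 / 0.4080 = 0.615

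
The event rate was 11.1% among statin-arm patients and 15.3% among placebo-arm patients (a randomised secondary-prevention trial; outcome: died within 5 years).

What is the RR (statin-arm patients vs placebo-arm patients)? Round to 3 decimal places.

RR = 0.1110 / 0.1530 = 0.725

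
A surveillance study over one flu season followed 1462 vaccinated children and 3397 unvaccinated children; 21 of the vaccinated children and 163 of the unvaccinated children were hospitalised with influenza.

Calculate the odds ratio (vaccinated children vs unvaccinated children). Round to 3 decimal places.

OR = 0.289

odds, vaccinated children = 21/1441 = 0.01457
odds, unvaccinated children = 163/3234 = 0.05040
OR = 0.01457 / 0.05040 = 0.289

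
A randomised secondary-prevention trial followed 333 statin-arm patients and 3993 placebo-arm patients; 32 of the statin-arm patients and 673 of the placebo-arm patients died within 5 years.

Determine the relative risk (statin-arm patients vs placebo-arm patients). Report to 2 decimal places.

0.57

risk, statin-arm patients = 32/333 = 0.0961
risk, placebo-arm patients = 673/3993 = 0.1685
RR = 0.0961 / 0.1685 = 0.57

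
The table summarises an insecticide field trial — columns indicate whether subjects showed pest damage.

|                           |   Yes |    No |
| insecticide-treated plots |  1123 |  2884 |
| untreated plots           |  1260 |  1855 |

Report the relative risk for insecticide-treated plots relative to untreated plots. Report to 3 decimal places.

risk, insecticide-treated plots = 1123/4007 = 0.2803
risk, untreated plots = 1260/3115 = 0.4045
RR = 0.2803 / 0.4045 = 0.693

RR ≈ 0.693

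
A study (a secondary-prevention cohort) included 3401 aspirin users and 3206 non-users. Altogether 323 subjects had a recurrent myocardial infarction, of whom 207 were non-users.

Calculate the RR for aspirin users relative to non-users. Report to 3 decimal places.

0.528

aspirin users with the outcome: 323 − 207 = 116
aspirin users without the outcome: 3401 − 116 = 3285
non-users without the outcome: 3206 − 207 = 2999
risk, aspirin users = 116/3401 = 0.03411
risk, non-users = 207/3206 = 0.06457
RR = 0.03411 / 0.06457 = 0.528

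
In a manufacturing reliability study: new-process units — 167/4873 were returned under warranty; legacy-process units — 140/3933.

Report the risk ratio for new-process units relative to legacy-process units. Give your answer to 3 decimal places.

risk, new-process units = 167/4873 = 0.03427
risk, legacy-process units = 140/3933 = 0.03560
RR = 0.03427 / 0.03560 = 0.963

RR = 0.963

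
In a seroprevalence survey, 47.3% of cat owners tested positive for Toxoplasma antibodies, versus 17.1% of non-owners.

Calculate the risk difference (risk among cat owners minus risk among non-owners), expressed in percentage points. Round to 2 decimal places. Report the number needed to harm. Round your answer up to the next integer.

RD = 30.20; NNH = 4

risk difference = 0.4730 − 0.1710 = 0.3020 → 30.20 percentage points
absolute risk difference = 0.302000
1 / 0.302000 = 3.311 → round up → 4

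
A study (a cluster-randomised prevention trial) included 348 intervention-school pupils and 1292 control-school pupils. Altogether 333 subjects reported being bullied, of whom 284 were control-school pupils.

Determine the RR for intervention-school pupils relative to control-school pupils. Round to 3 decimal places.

0.641

intervention-school pupils with the outcome: 333 − 284 = 49
intervention-school pupils without the outcome: 348 − 49 = 299
control-school pupils without the outcome: 1292 − 284 = 1008
risk, intervention-school pupils = 49/348 = 0.1408
risk, control-school pupils = 284/1292 = 0.2198
RR = 0.1408 / 0.2198 = 0.641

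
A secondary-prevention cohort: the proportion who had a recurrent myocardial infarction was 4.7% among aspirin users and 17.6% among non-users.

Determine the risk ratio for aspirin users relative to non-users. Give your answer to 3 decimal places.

RR = 0.04700 / 0.17600 = 0.267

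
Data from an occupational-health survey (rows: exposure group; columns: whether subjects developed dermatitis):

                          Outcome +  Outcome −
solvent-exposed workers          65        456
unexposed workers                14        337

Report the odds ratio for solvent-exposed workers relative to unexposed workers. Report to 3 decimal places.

OR = (65 × 337) / (456 × 14) = 21905/6384 ≈ 3.431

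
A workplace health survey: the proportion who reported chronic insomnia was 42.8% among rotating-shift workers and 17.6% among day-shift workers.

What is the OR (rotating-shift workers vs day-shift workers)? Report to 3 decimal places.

OR = 3.503

odds, rotating-shift workers = 0.4280/0.5720 = 0.7483
odds, day-shift workers = 0.1760/0.8240 = 0.2136
OR = 0.7483 / 0.2136 = 3.503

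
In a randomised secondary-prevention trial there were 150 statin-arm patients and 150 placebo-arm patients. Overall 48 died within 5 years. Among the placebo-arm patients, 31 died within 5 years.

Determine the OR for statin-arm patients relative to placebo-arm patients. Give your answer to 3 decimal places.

statin-arm patients with the outcome: 48 − 31 = 17
statin-arm patients without the outcome: 150 − 17 = 133
placebo-arm patients without the outcome: 150 − 31 = 119
odds, statin-arm patients = 17/133 = 0.1278
odds, placebo-arm patients = 31/119 = 0.2605
OR = 0.1278 / 0.2605 = 0.491

OR = 0.491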